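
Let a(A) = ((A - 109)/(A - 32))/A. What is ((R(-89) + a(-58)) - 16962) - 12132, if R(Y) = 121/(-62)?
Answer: -4708312067/161820 ≈ -29096.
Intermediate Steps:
a(A) = (-109 + A)/(A*(-32 + A)) (a(A) = ((-109 + A)/(-32 + A))/A = (-109 + A)/(A*(-32 + A)))
R(Y) = -121/62 (R(Y) = 121*(-1/62) = -121/62)
((R(-89) + a(-58)) - 16962) - 12132 = ((-121/62 + (-109 - 58)/((-58)*(-32 - 58))) - 16962) - 12132 = ((-121/62 - 1/58*(-167)/(-90)) - 16962) - 12132 = ((-121/62 - 1/58*(-1/90)*(-167)) - 16962) - 12132 = ((-121/62 - 167/5220) - 16962) - 12132 = (-320987/161820 - 16962) - 12132 = -2745111827/161820 - 12132 = -4708312067/161820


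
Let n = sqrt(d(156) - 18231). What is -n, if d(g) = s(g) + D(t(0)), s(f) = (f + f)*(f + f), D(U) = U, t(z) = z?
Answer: -sqrt(79113) ≈ -281.27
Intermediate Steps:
s(f) = 4*f**2 (s(f) = (2*f)*(2*f) = 4*f**2)
d(g) = 4*g**2 (d(g) = 4*g**2 + 0 = 4*g**2)
n = sqrt(79113) (n = sqrt(4*156**2 - 18231) = sqrt(4*24336 - 18231) = sqrt(97344 - 18231) = sqrt(79113) ≈ 281.27)
-n = -sqrt(79113)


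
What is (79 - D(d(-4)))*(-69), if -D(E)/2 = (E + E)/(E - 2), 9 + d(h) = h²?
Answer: -29187/5 ≈ -5837.4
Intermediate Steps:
d(h) = -9 + h²
D(E) = -4*E/(-2 + E) (D(E) = -2*(E + E)/(E - 2) = -2*2*E/(-2 + E) = -4*E/(-2 + E))
(79 - D(d(-4)))*(-69) = (79 - (-4)*(-9 + (-4)²)/(-2 + (-9 + (-4)²)))*(-69) = (79 - (-4)*(-9 + 16)/(-2 + (-9 + 16)))*(-69) = (79 - (-4)*7/(-2 + 7))*(-69) = (79 - (-4)*7/5)*(-69) = (79 - 1*(-28/5))*(-69) = (79 + 28/5)*(-69) = (423/5)*(-69) = -29187/5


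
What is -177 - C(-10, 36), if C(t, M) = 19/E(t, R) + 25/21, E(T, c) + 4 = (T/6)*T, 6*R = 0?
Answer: -7547/42 ≈ -179.69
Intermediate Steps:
R = 0 (R = (⅙)*0 = 0)
E(T, c) = -4 + T²/6 (E(T, c) = -4 + (T/6)*T = -4 + T²/6)
C(t, M) = 25/21 + 19/(-4 + t²/6) (C(t, M) = 19/(-4 + t²/6) + 25/21 = 25/21 + 19/(-4 + t²/6))
-177 - C(-10, 36) = -177 - (1794 + 25*(-10)²)/(21*(-24 + (-10)²)) = -177 - (1794 + 25*100)/(21*(-24 + 100)) = -177 - (1794 + 2500)/(21*76) = -177 - 4294/(21*76) = -177 - 1*113/42 = -177 - 113/42 = -7547/42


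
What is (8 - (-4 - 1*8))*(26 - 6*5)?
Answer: -80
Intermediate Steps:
(8 - (-4 - 1*8))*(26 - 6*5) = (8 - (-4 - 8))*(26 - 1*30) = (8 - 1*(-12))*(26 - 30) = (8 + 12)*(-4) = 20*(-4) = -80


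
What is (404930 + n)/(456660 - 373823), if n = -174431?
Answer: 230499/82837 ≈ 2.7826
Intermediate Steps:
(404930 + n)/(456660 - 373823) = (404930 - 174431)/(456660 - 373823) = 230499/82837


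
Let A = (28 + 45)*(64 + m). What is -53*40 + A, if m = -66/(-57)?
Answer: 50094/19 ≈ 2636.5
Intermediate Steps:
m = 22/19 (m = -66*(-1/57) = 22/19 ≈ 1.1579)
A = 90374/19 (A = (28 + 45)*(64 + 22/19) = 73*(1238/19) = 90374/19 ≈ 4756.5)
-53*40 + A = -53*40 + 90374/19 = -2120 + 90374/19 = 50094/19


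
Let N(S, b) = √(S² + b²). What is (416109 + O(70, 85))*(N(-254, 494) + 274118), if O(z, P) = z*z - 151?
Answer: 115364753244 + 841716*√77138 ≈ 1.1560e+11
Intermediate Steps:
O(z, P) = -151 + z² (O(z, P) = z² - 151 = -151 + z²)
(416109 + O(70, 85))*(N(-254, 494) + 274118) = (416109 + (-151 + 70²))*(√((-254)² + 494²) + 274118) = (416109 + (-151 + 4900))*(√(64516 + 244036) + 274118) = (416109 + 4749)*(√308552 + 274118) = 420858*(2*√77138 + 274118) = 420858*(274118 + 2*√77138) = 115364753244 + 841716*√77138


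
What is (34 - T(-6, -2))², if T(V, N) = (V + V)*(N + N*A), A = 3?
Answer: 3844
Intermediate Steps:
T(V, N) = 8*N*V (T(V, N) = (V + V)*(N + N*3) = (2*V)*(N + 3*N) = (2*V)*(4*N) = 8*N*V)
(34 - T(-6, -2))² = (34 - 8*(-2)*(-6))² = (34 - 1*96)² = (34 - 96)² = (-62)² = 3844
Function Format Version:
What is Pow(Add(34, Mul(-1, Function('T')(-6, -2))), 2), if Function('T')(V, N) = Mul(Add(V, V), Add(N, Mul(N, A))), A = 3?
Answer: 3844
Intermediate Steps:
Function('T')(V, N) = Mul(8, N, V) (Function('T')(V, N) = Mul(Add(V, V), Add(N, Mul(N, 3))) = Mul(Mul(2, V), Add(N, Mul(3, N))) = Mul(Mul(2, V), Mul(4, N)) = Mul(8, N, V))
Pow(Add(34, Mul(-1, Function('T')(-6, -2))), 2) = Pow(Add(34, Mul(-1, Mul(8, -2, -6))), 2) = Pow(Add(34, Mul(-1, 96)), 2) = Pow(Add(34, -96), 2) = Pow(-62, 2) = 3844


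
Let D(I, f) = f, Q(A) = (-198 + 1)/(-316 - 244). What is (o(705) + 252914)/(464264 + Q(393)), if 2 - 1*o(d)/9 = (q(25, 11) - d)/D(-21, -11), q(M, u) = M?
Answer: 1554633920/2859868407 ≈ 0.54360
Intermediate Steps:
Q(A) = 197/560 (Q(A) = -197/(-560) = -197*(-1/560) = 197/560)
o(d) = 423/11 - 9*d/11 (o(d) = 18 - 9*(25 - d)/(-11) = 18 - 9*(25 - d)*(-1)/11 = 18 - 9*(-25/11 + d/11) = 18 + (225/11 - 9*d/11) = 423/11 - 9*d/11)
(o(705) + 252914)/(464264 + Q(393)) = ((423/11 - 9/11*705) + 252914)/(464264 + 197/560) = ((423/11 - 6345/11) + 252914)/(259988037/560) = (-5922/11 + 252914)*(560/259988037) = (2776132/11)*(560/259988037) = 1554633920/2859868407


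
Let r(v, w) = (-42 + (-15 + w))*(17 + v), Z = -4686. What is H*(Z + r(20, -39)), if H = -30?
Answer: 247140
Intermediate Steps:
r(v, w) = (-57 + w)*(17 + v)
H*(Z + r(20, -39)) = -30*(-4686 + (-969 - 57*20 + 17*(-39) + 20*(-39))) = -30*(-4686 + (-969 - 1140 - 663 - 780)) = -30*(-4686 - 3552) = -30*(-8238) = 247140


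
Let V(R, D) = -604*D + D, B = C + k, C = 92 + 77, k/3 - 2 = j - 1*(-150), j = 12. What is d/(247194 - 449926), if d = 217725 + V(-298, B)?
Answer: 90429/101366 ≈ 0.89210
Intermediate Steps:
k = 492 (k = 6 + 3*(12 - 1*(-150)) = 6 + 3*(12 + 150) = 6 + 3*162 = 6 + 486 = 492)
C = 169
B = 661 (B = 169 + 492 = 661)
V(R, D) = -603*D
d = -180858 (d = 217725 - 603*661 = 217725 - 398583 = -180858)
d/(247194 - 449926) = -180858/(247194 - 449926) = -180858/(-202732) = -180858*(-1/202732) = 90429/101366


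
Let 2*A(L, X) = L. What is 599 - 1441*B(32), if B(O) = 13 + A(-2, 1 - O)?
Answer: -16693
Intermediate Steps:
A(L, X) = L/2
B(O) = 12 (B(O) = 13 + (½)*(-2) = 13 - 1 = 12)
599 - 1441*B(32) = 599 - 1441*12 = 599 - 17292 = -16693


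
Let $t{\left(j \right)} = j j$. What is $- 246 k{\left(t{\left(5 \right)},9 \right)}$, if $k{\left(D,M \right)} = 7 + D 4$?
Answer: $-26322$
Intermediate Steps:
$t{\left(j \right)} = j^{2}$
$k{\left(D,M \right)} = 7 + 4 D$
$- 246 k{\left(t{\left(5 \right)},9 \right)} = - 246 \left(7 + 4 \cdot 5^{2}\right) = - 246 \left(7 + 4 \cdot 25\right) = - 246 \left(7 + 100\right) = \left(-246\right) 107 = -26322$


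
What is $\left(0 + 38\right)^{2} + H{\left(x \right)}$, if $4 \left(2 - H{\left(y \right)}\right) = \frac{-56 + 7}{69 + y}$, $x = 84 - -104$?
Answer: $\frac{1486537}{1028} \approx 1446.0$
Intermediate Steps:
$x = 188$ ($x = 84 + 104 = 188$)
$H{\left(y \right)} = 2 + \frac{49}{4 \left(69 + y\right)}$ ($H{\left(y \right)} = 2 - \frac{\left(-56 + 7\right) \frac{1}{69 + y}}{4} = 2 - \frac{\left(-49\right) \frac{1}{69 + y}}{4} = 2 + \frac{49}{4 \left(69 + y\right)}$)
$\left(0 + 38\right)^{2} + H{\left(x \right)} = \left(0 + 38\right)^{2} + \frac{601 + 8 \cdot 188}{4 \left(69 + 188\right)} = 38^{2} + \frac{601 + 1504}{4 \cdot 257} = 1444 + \frac{1}{4} \cdot \frac{1}{257} \cdot 2105 = 1444 + \frac{2105}{1028} = \frac{1486537}{1028}$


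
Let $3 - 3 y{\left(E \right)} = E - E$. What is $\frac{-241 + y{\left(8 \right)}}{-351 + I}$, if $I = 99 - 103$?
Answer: $\frac{48}{71} \approx 0.67606$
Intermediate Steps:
$I = -4$
$y{\left(E \right)} = 1$ ($y{\left(E \right)} = 1 - \frac{E - E}{3} = 1 - 0 = 1 + 0 = 1$)
$\frac{-241 + y{\left(8 \right)}}{-351 + I} = \frac{-241 + 1}{-351 - 4} = - \frac{240}{-355} = \left(-240\right) \left(- \frac{1}{355}\right) = \frac{48}{71}$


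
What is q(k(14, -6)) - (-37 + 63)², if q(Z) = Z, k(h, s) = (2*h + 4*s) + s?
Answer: -678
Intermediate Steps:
k(h, s) = 2*h + 5*s
q(k(14, -6)) - (-37 + 63)² = (2*14 + 5*(-6)) - (-37 + 63)² = (28 - 30) - 1*26² = -2 - 1*676 = -2 - 676 = -678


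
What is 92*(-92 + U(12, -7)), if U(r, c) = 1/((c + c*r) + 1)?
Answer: -380926/45 ≈ -8465.0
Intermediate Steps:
U(r, c) = 1/(1 + c + c*r)
92*(-92 + U(12, -7)) = 92*(-92 + 1/(1 - 7 - 7*12)) = 92*(-92 + 1/(1 - 7 - 84)) = 92*(-92 + 1/(-90)) = 92*(-92 - 1/90) = 92*(-8281/90) = -380926/45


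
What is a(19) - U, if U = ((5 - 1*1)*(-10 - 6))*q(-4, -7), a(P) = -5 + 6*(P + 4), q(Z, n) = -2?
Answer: 5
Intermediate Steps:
a(P) = 19 + 6*P (a(P) = -5 + 6*(4 + P) = -5 + (24 + 6*P) = 19 + 6*P)
U = 128 (U = ((5 - 1*1)*(-10 - 6))*(-2) = ((5 - 1)*(-16))*(-2) = (4*(-16))*(-2) = -64*(-2) = 128)
a(19) - U = (19 + 6*19) - 1*128 = (19 + 114) - 128 = 133 - 128 = 5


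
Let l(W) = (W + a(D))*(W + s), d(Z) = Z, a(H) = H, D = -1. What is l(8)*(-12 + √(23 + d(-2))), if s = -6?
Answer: -168 + 14*√21 ≈ -103.84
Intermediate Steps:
l(W) = (-1 + W)*(-6 + W) (l(W) = (W - 1)*(W - 6) = (-1 + W)*(-6 + W))
l(8)*(-12 + √(23 + d(-2))) = (6 + 8² - 7*8)*(-12 + √(23 - 2)) = (6 + 64 - 56)*(-12 + √21) = 14*(-12 + √21) = -168 + 14*√21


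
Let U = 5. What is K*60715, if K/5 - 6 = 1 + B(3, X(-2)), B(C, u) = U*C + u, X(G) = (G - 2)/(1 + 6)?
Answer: 45536250/7 ≈ 6.5052e+6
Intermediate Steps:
X(G) = -2/7 + G/7 (X(G) = (-2 + G)/7 = (-2 + G)*(1/7) = -2/7 + G/7)
B(C, u) = u + 5*C (B(C, u) = 5*C + u = u + 5*C)
K = 750/7 (K = 30 + 5*(1 + ((-2/7 + (1/7)*(-2)) + 5*3)) = 30 + 5*(1 + ((-2/7 - 2/7) + 15)) = 30 + 5*(1 + (-4/7 + 15)) = 30 + 5*(1 + 101/7) = 30 + 5*(108/7) = 30 + 540/7 = 750/7 ≈ 107.14)
K*60715 = (750/7)*60715 = 45536250/7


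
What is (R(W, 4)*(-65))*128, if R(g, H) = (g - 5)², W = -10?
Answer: -1872000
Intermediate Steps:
R(g, H) = (-5 + g)²
(R(W, 4)*(-65))*128 = ((-5 - 10)²*(-65))*128 = ((-15)²*(-65))*128 = (225*(-65))*128 = -14625*128 = -1872000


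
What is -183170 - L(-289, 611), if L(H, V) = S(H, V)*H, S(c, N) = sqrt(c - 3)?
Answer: -183170 + 578*I*sqrt(73) ≈ -1.8317e+5 + 4938.4*I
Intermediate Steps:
S(c, N) = sqrt(-3 + c)
L(H, V) = H*sqrt(-3 + H) (L(H, V) = sqrt(-3 + H)*H = H*sqrt(-3 + H))
-183170 - L(-289, 611) = -183170 - (-289)*sqrt(-3 - 289) = -183170 - (-289)*sqrt(-292) = -183170 - (-289)*2*I*sqrt(73) = -183170 - (-578)*I*sqrt(73) = -183170 + 578*I*sqrt(73)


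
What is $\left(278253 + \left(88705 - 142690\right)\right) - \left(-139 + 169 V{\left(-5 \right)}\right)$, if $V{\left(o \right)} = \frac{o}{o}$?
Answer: $224238$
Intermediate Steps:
$V{\left(o \right)} = 1$
$\left(278253 + \left(88705 - 142690\right)\right) - \left(-139 + 169 V{\left(-5 \right)}\right) = \left(278253 + \left(88705 - 142690\right)\right) + \left(139 - 169\right) = \left(278253 - 53985\right) + \left(139 - 169\right) = 224268 - 30 = 224238$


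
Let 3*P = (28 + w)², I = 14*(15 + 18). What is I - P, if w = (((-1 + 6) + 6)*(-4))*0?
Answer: 602/3 ≈ 200.67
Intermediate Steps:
w = 0 (w = ((5 + 6)*(-4))*0 = (11*(-4))*0 = -44*0 = 0)
I = 462 (I = 14*33 = 462)
P = 784/3 (P = (28 + 0)²/3 = (⅓)*28² = (⅓)*784 = 784/3 ≈ 261.33)
I - P = 462 - 1*784/3 = 462 - 784/3 = 602/3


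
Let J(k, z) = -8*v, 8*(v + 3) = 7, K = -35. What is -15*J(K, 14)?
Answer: -255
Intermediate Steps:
v = -17/8 (v = -3 + (⅛)*7 = -3 + 7/8 = -17/8 ≈ -2.1250)
J(k, z) = 17 (J(k, z) = -8*(-17/8) = 17)
-15*J(K, 14) = -15*17 = -255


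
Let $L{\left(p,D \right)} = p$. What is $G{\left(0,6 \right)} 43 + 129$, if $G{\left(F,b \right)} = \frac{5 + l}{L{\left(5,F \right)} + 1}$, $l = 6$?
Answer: $\frac{1247}{6} \approx 207.83$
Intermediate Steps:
$G{\left(F,b \right)} = \frac{11}{6}$ ($G{\left(F,b \right)} = \frac{5 + 6}{5 + 1} = \frac{11}{6}$)
$G{\left(0,6 \right)} 43 + 129 = \frac{11}{6} \cdot 43 + 129 = \frac{473}{6} + 129 = \frac{1247}{6}$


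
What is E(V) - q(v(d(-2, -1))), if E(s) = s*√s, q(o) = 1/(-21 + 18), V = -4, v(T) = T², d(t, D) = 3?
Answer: ⅓ - 8*I ≈ 0.33333 - 8.0*I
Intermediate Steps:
q(o) = -⅓ (q(o) = 1/(-3) = -⅓)
E(s) = s^(3/2)
E(V) - q(v(d(-2, -1))) = (-4)^(3/2) - 1*(-⅓) = -8*I + ⅓ = ⅓ - 8*I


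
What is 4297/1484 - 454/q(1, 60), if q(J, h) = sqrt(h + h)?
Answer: 4297/1484 - 227*sqrt(30)/30 ≈ -38.549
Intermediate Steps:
q(J, h) = sqrt(2)*sqrt(h) (q(J, h) = sqrt(2*h) = sqrt(2)*sqrt(h))
4297/1484 - 454/q(1, 60) = 4297/1484 - 454*sqrt(30)/60 = 4297/1484 - 227*sqrt(30)/30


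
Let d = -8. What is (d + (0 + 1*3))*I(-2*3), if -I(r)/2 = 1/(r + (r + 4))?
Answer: -5/4 ≈ -1.2500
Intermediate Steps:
I(r) = -2/(4 + 2*r) (I(r) = -2/(r + (r + 4)) = -2/(r + (4 + r)) = -2/(4 + 2*r))
(d + (0 + 1*3))*I(-2*3) = (-8 + (0 + 1*3))*(-1/(2 - 2*3)) = (-8 + (0 + 3))*(-1/(2 - 6)) = (-8 + 3)*(-1/(-4)) = -(-5)*(-1)/4 = -5*1/4 = -5/4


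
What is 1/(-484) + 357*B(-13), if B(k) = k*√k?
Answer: -1/484 - 4641*I*√13 ≈ -0.0020661 - 16733.0*I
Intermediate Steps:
B(k) = k^(3/2)
1/(-484) + 357*B(-13) = 1/(-484) + 357*(-13)^(3/2) = -1/484 + 357*(-13*I*√13) = -1/484 - 4641*I*√13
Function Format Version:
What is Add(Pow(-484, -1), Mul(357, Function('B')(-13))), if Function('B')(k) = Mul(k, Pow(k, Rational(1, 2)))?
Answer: Add(Rational(-1, 484), Mul(-4641, I, Pow(13, Rational(1, 2)))) ≈ Add(-0.0020661, Mul(-16733., I))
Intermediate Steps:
Function('B')(k) = Pow(k, Rational(3, 2))
Add(Pow(-484, -1), Mul(357, Function('B')(-13))) = Add(Pow(-484, -1), Mul(357, Pow(-13, Rational(3, 2)))) = Add(Rational(-1, 484), Mul(357, Mul(-13, I, Pow(13, Rational(1, 2))))) = Add(Rational(-1, 484), Mul(-4641, I, Pow(13, Rational(1, 2))))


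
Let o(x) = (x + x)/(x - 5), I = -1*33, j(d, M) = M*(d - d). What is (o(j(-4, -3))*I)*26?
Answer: 0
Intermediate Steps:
j(d, M) = 0 (j(d, M) = M*0 = 0)
I = -33
o(x) = 2*x/(-5 + x) (o(x) = (2*x)/(-5 + x) = 2*x/(-5 + x))
(o(j(-4, -3))*I)*26 = ((2*0/(-5 + 0))*(-33))*26 = ((2*0/(-5))*(-33))*26 = ((2*0*(-⅕))*(-33))*26 = (0*(-33))*26 = 0*26 = 0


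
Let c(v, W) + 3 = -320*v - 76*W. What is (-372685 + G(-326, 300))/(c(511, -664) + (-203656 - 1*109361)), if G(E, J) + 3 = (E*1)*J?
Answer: 117622/106519 ≈ 1.1042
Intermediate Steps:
c(v, W) = -3 - 320*v - 76*W (c(v, W) = -3 + (-320*v - 76*W) = -3 - 320*v - 76*W)
G(E, J) = -3 + E*J (G(E, J) = -3 + (E*1)*J = -3 + E*J)
(-372685 + G(-326, 300))/(c(511, -664) + (-203656 - 1*109361)) = (-372685 + (-3 - 326*300))/((-3 - 320*511 - 76*(-664)) + (-203656 - 1*109361)) = (-372685 + (-3 - 97800))/((-3 - 163520 + 50464) + (-203656 - 109361)) = (-372685 - 97803)/(-113059 - 313017) = -470488/(-426076) = -470488*(-1/426076) = 117622/106519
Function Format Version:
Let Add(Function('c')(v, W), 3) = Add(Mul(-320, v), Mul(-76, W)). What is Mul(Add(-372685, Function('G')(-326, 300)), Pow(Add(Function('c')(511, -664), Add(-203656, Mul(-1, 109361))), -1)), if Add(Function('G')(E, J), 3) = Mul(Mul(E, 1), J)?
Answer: Rational(117622, 106519) ≈ 1.1042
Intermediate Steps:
Function('c')(v, W) = Add(-3, Mul(-320, v), Mul(-76, W)) (Function('c')(v, W) = Add(-3, Add(Mul(-320, v), Mul(-76, W))) = Add(-3, Mul(-320, v), Mul(-76, W)))
Function('G')(E, J) = Add(-3, Mul(E, J)) (Function('G')(E, J) = Add(-3, Mul(Mul(E, 1), J)) = Add(-3, Mul(E, J)))
Mul(Add(-372685, Function('G')(-326, 300)), Pow(Add(Function('c')(511, -664), Add(-203656, Mul(-1, 109361))), -1)) = Mul(Add(-372685, Add(-3, Mul(-326, 300))), Pow(Add(Add(-3, Mul(-320, 511), Mul(-76, -664)), Add(-203656, Mul(-1, 109361))), -1)) = Mul(Add(-372685, Add(-3, -97800)), Pow(Add(Add(-3, -163520, 50464), Add(-203656, -109361)), -1)) = Mul(Add(-372685, -97803), Pow(Add(-113059, -313017), -1)) = Mul(-470488, Pow(-426076, -1)) = Mul(-470488, Rational(-1, 426076)) = Rational(117622, 106519)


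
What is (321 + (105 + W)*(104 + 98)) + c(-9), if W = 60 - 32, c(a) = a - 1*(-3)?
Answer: 27181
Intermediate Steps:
c(a) = 3 + a (c(a) = a + 3 = 3 + a)
W = 28
(321 + (105 + W)*(104 + 98)) + c(-9) = (321 + (105 + 28)*(104 + 98)) + (3 - 9) = (321 + 133*202) - 6 = (321 + 26866) - 6 = 27187 - 6 = 27181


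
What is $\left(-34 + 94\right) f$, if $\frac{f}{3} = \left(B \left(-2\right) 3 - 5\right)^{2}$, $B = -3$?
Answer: $30420$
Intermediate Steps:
$f = 507$ ($f = 3 \left(\left(-3\right) \left(-2\right) 3 - 5\right)^{2} = 3 \left(6 \cdot 3 - 5\right)^{2} = 3 \left(18 - 5\right)^{2} = 3 \cdot 13^{2} = 3 \cdot 169 = 507$)
$\left(-34 + 94\right) f = \left(-34 + 94\right) 507 = 60 \cdot 507 = 30420$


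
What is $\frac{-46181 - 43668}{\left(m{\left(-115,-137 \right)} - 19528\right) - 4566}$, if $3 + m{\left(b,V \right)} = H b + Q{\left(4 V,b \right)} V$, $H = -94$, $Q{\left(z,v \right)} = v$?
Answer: $- \frac{89849}{2468} \approx -36.406$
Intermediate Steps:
$m{\left(b,V \right)} = -3 - 94 b + V b$ ($m{\left(b,V \right)} = -3 + \left(- 94 b + b V\right) = -3 + \left(- 94 b + V b\right) = -3 - 94 b + V b$)
$\frac{-46181 - 43668}{\left(m{\left(-115,-137 \right)} - 19528\right) - 4566} = \frac{-46181 - 43668}{\left(\left(-3 - -10810 - -15755\right) - 19528\right) - 4566} = - \frac{89849}{\left(\left(-3 + 10810 + 15755\right) - 19528\right) + \left(-10899 + 6333\right)} = - \frac{89849}{\left(26562 - 19528\right) - 4566} = - \frac{89849}{7034 - 4566} = - \frac{89849}{2468}$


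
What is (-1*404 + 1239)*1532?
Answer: 1279220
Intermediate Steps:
(-1*404 + 1239)*1532 = (-404 + 1239)*1532 = 835*1532 = 1279220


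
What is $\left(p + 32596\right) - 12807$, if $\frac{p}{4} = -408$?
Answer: $18157$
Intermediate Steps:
$p = -1632$ ($p = 4 \left(-408\right) = -1632$)
$\left(p + 32596\right) - 12807 = \left(-1632 + 32596\right) - 12807 = 30964 - 12807 = 18157$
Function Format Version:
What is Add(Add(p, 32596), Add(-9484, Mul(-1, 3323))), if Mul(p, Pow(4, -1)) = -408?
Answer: 18157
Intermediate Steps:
p = -1632 (p = Mul(4, -408) = -1632)
Add(Add(p, 32596), Add(-9484, Mul(-1, 3323))) = Add(Add(-1632, 32596), Add(-9484, Mul(-1, 3323))) = Add(30964, Add(-9484, -3323)) = Add(30964, -12807) = 18157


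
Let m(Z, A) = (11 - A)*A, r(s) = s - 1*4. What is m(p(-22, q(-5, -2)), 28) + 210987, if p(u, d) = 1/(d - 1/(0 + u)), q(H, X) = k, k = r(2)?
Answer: 210511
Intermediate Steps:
r(s) = -4 + s (r(s) = s - 4 = -4 + s)
k = -2 (k = -4 + 2 = -2)
q(H, X) = -2
p(u, d) = 1/(d - 1/u)
m(Z, A) = A*(11 - A)
m(p(-22, q(-5, -2)), 28) + 210987 = 28*(11 - 1*28) + 210987 = 28*(11 - 28) + 210987 = 28*(-17) + 210987 = -476 + 210987 = 210511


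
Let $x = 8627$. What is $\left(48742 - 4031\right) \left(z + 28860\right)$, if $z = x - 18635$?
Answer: $842891772$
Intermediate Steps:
$z = -10008$ ($z = 8627 - 18635 = -10008$)
$\left(48742 - 4031\right) \left(z + 28860\right) = \left(48742 - 4031\right) \left(-10008 + 28860\right) = 44711 \cdot 18852 = 842891772$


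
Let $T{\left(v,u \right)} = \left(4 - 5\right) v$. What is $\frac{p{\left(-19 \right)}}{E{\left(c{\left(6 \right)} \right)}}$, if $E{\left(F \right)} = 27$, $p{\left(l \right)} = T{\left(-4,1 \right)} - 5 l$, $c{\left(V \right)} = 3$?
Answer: $\frac{11}{3} \approx 3.6667$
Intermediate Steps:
$T{\left(v,u \right)} = - v$
$p{\left(l \right)} = 4 - 5 l$ ($p{\left(l \right)} = \left(-1\right) \left(-4\right) - 5 l = 4 - 5 l$)
$\frac{p{\left(-19 \right)}}{E{\left(c{\left(6 \right)} \right)}} = \frac{4 - -95}{27} = \left(4 + 95\right) \frac{1}{27} = 99 \cdot \frac{1}{27} = \frac{11}{3}$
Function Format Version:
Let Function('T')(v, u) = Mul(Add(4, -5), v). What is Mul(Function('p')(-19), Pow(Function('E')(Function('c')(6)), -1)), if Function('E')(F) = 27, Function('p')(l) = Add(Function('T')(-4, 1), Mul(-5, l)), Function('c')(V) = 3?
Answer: Rational(11, 3) ≈ 3.6667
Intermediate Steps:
Function('T')(v, u) = Mul(-1, v)
Function('p')(l) = Add(4, Mul(-5, l)) (Function('p')(l) = Add(Mul(-1, -4), Mul(-5, l)) = Add(4, Mul(-5, l)))
Mul(Function('p')(-19), Pow(Function('E')(Function('c')(6)), -1)) = Mul(Add(4, Mul(-5, -19)), Pow(27, -1)) = Mul(Add(4, 95), Rational(1, 27)) = Mul(99, Rational(1, 27)) = Rational(11, 3)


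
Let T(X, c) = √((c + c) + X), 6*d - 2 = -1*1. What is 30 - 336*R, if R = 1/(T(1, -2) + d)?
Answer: 6*(30*√3 + 331*I)/(-I + 6*√3) ≈ 11.505 + 192.21*I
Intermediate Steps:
d = ⅙ (d = ⅓ + (-1*1)/6 = ⅓ + (⅙)*(-1) = ⅓ - ⅙ = ⅙ ≈ 0.16667)
T(X, c) = √(X + 2*c) (T(X, c) = √(2*c + X) = √(X + 2*c))
R = 1/(⅙ + I*√3) (R = 1/(√(1 + 2*(-2)) + ⅙) = 1/(√(1 - 4) + ⅙) = 1/(√(-3) + ⅙) = 1/(I*√3 + ⅙) = 1/(⅙ + I*√3) ≈ 0.055046 - 0.57205*I)
30 - 336*R = 30 - 336*(6/109 - 36*I*√3/109) = 30 - 48*(42/109 - 252*I*√3/109) = 30 + (-2016/109 + 12096*I*√3/109) = 1254/109 + 12096*I*√3/109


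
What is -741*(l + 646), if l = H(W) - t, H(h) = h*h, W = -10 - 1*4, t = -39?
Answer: -652821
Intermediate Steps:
W = -14 (W = -10 - 4 = -14)
H(h) = h²
l = 235 (l = (-14)² - 1*(-39) = 196 + 39 = 235)
-741*(l + 646) = -741*(235 + 646) = -741*881 = -652821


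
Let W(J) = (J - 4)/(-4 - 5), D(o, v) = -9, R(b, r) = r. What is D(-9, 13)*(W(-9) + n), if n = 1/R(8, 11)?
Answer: -152/11 ≈ -13.818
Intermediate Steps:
n = 1/11 ≈ 0.090909
W(J) = 4/9 - J/9 (W(J) = (-4 + J)/(-9) = (-4 + J)*(-1/9) = 4/9 - J/9)
D(-9, 13)*(W(-9) + n) = -9*((4/9 - 1/9*(-9)) + 1/11) = -9*((4/9 + 1) + 1/11) = -9*(13/9 + 1/11) = -9*152/99 = -152/11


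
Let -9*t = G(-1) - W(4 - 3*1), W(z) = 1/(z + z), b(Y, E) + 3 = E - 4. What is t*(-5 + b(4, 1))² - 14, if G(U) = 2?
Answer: -205/6 ≈ -34.167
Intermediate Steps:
b(Y, E) = -7 + E (b(Y, E) = -3 + (E - 4) = -3 + (-4 + E) = -7 + E)
W(z) = 1/(2*z)
t = -⅙ (t = -(2 - 1/(2*(4 - 3*1)))/9 = -(2 - 1/(2*(4 - 3)))/9 = -(2 - 1/(2*1))/9 = -(2 - 1/2)/9 = -(2 - 1*½)/9 = -(2 - ½)/9 = -⅑*3/2 = -⅙ ≈ -0.16667)
t*(-5 + b(4, 1))² - 14 = -(-5 + (-7 + 1))²/6 - 14 = -(-5 - 6)²/6 - 14 = -⅙*(-11)² - 14 = -⅙*121 - 14 = -121/6 - 14 = -205/6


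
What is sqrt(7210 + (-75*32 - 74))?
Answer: 8*sqrt(74) ≈ 68.819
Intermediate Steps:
sqrt(7210 + (-75*32 - 74)) = sqrt(7210 + (-2400 - 74)) = sqrt(7210 - 2474) = sqrt(4736) = 8*sqrt(74)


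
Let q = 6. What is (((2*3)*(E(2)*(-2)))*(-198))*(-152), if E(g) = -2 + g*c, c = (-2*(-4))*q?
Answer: -33948288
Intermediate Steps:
c = 48 (c = -2*(-4)*6 = 8*6 = 48)
E(g) = -2 + 48*g (E(g) = -2 + g*48 = -2 + 48*g)
(((2*3)*(E(2)*(-2)))*(-198))*(-152) = (((2*3)*((-2 + 48*2)*(-2)))*(-198))*(-152) = ((6*((-2 + 96)*(-2)))*(-198))*(-152) = ((6*(94*(-2)))*(-198))*(-152) = ((6*(-188))*(-198))*(-152) = -1128*(-198)*(-152) = 223344*(-152) = -33948288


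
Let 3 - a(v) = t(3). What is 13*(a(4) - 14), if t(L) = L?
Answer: -182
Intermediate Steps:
a(v) = 0 (a(v) = 3 - 1*3 = 3 - 3 = 0)
13*(a(4) - 14) = 13*(0 - 14) = 13*(-14) = -182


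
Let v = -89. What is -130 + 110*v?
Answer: -9920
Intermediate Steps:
-130 + 110*v = -130 + 110*(-89) = -130 - 9790 = -9920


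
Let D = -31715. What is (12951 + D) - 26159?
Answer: -44923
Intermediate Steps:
(12951 + D) - 26159 = (12951 - 31715) - 26159 = -18764 - 26159 = -44923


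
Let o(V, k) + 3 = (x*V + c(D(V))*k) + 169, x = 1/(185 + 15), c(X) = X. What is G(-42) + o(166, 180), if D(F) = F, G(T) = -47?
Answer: 2999983/100 ≈ 30000.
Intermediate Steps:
x = 1/200 ≈ 0.0050000
o(V, k) = 166 + V/200 + V*k (o(V, k) = -3 + ((V/200 + V*k) + 169) = -3 + (169 + V/200 + V*k) = 166 + V/200 + V*k)
G(-42) + o(166, 180) = -47 + (166 + (1/200)*166 + 166*180) = -47 + (166 + 83/100 + 29880) = -47 + 3004683/100 = 2999983/100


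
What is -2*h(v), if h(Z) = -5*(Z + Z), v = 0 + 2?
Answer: 40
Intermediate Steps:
v = 2
h(Z) = -10*Z
-2*h(v) = -(-20)*2 = -2*(-20) = 40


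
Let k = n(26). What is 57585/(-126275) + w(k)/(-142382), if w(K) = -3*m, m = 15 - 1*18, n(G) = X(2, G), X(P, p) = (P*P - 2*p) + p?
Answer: -1640040789/3595857410 ≈ -0.45609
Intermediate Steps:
X(P, p) = P² - p (X(P, p) = (P² - 2*p) + p = P² - p)
n(G) = 4 - G (n(G) = 2² - G = 4 - G)
m = -3 (m = 15 - 18 = -3)
k = -22 (k = 4 - 1*26 = 4 - 26 = -22)
w(K) = 9 (w(K) = -3*(-3) = 9)
57585/(-126275) + w(k)/(-142382) = 57585/(-126275) + 9/(-142382) = 57585*(-1/126275) + 9*(-1/142382) = -11517/25255 - 9/142382 = -1640040789/3595857410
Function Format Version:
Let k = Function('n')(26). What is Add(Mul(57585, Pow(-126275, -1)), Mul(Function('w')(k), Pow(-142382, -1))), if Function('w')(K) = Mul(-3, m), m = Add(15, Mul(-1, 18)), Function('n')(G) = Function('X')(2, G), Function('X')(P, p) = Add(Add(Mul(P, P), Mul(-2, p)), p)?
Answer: Rational(-1640040789, 3595857410) ≈ -0.45609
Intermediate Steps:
Function('X')(P, p) = Add(Pow(P, 2), Mul(-1, p)) (Function('X')(P, p) = Add(Add(Pow(P, 2), Mul(-2, p)), p) = Add(Pow(P, 2), Mul(-1, p)))
Function('n')(G) = Add(4, Mul(-1, G)) (Function('n')(G) = Add(Pow(2, 2), Mul(-1, G)) = Add(4, Mul(-1, G)))
m = -3 (m = Add(15, -18) = -3)
k = -22 (k = Add(4, Mul(-1, 26)) = Add(4, -26) = -22)
Function('w')(K) = 9 (Function('w')(K) = Mul(-3, -3) = 9)
Add(Mul(57585, Pow(-126275, -1)), Mul(Function('w')(k), Pow(-142382, -1))) = Add(Mul(57585, Pow(-126275, -1)), Mul(9, Pow(-142382, -1))) = Add(Mul(57585, Rational(-1, 126275)), Mul(9, Rational(-1, 142382))) = Add(Rational(-11517, 25255), Rational(-9, 142382)) = Rational(-1640040789, 3595857410)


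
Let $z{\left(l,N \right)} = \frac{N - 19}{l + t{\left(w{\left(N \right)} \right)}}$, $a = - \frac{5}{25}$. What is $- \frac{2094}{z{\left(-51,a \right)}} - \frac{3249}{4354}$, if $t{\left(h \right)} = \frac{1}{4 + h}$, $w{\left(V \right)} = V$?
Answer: $- \frac{915649927}{165452} \approx -5534.2$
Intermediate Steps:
$a = - \frac{1}{5}$ ($a = \left(-5\right) \frac{1}{25} = - \frac{1}{5} \approx -0.2$)
$z{\left(l,N \right)} = \frac{-19 + N}{l + \frac{1}{4 + N}}$ ($z{\left(l,N \right)} = \frac{N - 19}{l + \frac{1}{4 + N}} = \frac{-19 + N}{l + \frac{1}{4 + N}}$)
$- \frac{2094}{z{\left(-51,a \right)}} - \frac{3249}{4354} = - \frac{2094}{\frac{1}{1 - 51 \left(4 - \frac{1}{5}\right)} \left(-19 - \frac{1}{5}\right) \left(4 - \frac{1}{5}\right)} - \frac{3249}{4354} = - \frac{2094}{\frac{1}{1 - \frac{969}{5}} \left(- \frac{96}{5}\right) \frac{19}{5}} - \frac{3249}{4354} = - \frac{2094}{\frac{1}{- \frac{964}{5}} \left(- \frac{96}{5}\right) \frac{19}{5}} - \frac{3249}{4354} = - \frac{2094}{\left(- \frac{5}{964}\right) \left(- \frac{96}{5}\right) \frac{19}{5}} - \frac{3249}{4354} = - \frac{2094}{\frac{456}{1205}} - \frac{3249}{4354} = \left(-2094\right) \frac{1205}{456} - \frac{3249}{4354} = - \frac{420545}{76} - \frac{3249}{4354} = - \frac{915649927}{165452}$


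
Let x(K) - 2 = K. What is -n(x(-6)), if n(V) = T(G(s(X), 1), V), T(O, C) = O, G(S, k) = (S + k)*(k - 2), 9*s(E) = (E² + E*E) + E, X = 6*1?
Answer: 29/3 ≈ 9.6667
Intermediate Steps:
x(K) = 2 + K
X = 6
s(E) = E/9 + 2*E²/9 (s(E) = ((E² + E*E) + E)/9 = ((E² + E²) + E)/9 = (2*E² + E)/9 = (E + 2*E²)/9 = E/9 + 2*E²/9)
G(S, k) = (-2 + k)*(S + k) (G(S, k) = (S + k)*(-2 + k) = (-2 + k)*(S + k))
n(V) = -29/3 (n(V) = 1² - 2*6*(1 + 2*6)/9 - 2*1 + ((⅑)*6*(1 + 2*6))*1 = 1 - 2*6*(1 + 12)/9 - 2 + ((⅑)*6*(1 + 12))*1 = 1 - 2*6*13/9 - 2 + ((⅑)*6*13)*1 = 1 - 2*26/3 - 2 + (26/3)*1 = 1 - 52/3 - 2 + 26/3 = -29/3)
-n(x(-6)) = -1*(-29/3) = 29/3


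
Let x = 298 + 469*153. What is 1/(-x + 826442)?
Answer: 1/754387 ≈ 1.3256e-6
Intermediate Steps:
x = 72055 (x = 298 + 71757 = 72055)
1/(-x + 826442) = 1/(-1*72055 + 826442) = 1/(-72055 + 826442) = 1/754387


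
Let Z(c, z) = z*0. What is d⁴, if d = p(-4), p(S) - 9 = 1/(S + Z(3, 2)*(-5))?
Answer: 1500625/256 ≈ 5861.8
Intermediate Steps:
Z(c, z) = 0
p(S) = 9 + 1/S (p(S) = 9 + 1/(S + 0*(-5)) = 9 + 1/(S + 0) = 9 + 1/S)
d = 35/4 (d = 9 + 1/(-4) = 9 - ¼ = 35/4 ≈ 8.7500)
d⁴ = (35/4)⁴ = 1500625/256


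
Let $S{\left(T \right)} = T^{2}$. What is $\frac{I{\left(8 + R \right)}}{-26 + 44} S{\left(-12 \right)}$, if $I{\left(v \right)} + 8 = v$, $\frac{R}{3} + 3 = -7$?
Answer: $-240$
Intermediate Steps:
$R = -30$ ($R = -9 + 3 \left(-7\right) = -9 - 21 = -30$)
$I{\left(v \right)} = -8 + v$
$\frac{I{\left(8 + R \right)}}{-26 + 44} S{\left(-12 \right)} = \frac{-8 + \left(8 - 30\right)}{-26 + 44} \left(-12\right)^{2} = \frac{-8 - 22}{18} \cdot 144 = \left(-30\right) \frac{1}{18} \cdot 144 = \left(- \frac{5}{3}\right) 144 = -240$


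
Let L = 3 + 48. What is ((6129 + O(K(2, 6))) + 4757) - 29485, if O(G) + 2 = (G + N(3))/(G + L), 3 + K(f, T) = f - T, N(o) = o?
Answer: -204612/11 ≈ -18601.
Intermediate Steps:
L = 51
K(f, T) = -3 + f - T (K(f, T) = -3 + (f - T) = -3 + f - T)
O(G) = -2 + (3 + G)/(51 + G) (O(G) = -2 + (G + 3)/(G + 51) = -2 + (3 + G)/(51 + G))
((6129 + O(K(2, 6))) + 4757) - 29485 = ((6129 + (-99 - (-3 + 2 - 1*6))/(51 + (-3 + 2 - 1*6))) + 4757) - 29485 = ((6129 + (-99 - (-3 + 2 - 6))/(51 + (-3 + 2 - 6))) + 4757) - 29485 = ((6129 + (-99 - 1*(-7))/(51 - 7)) + 4757) - 29485 = ((6129 + (-99 + 7)/44) + 4757) - 29485 = ((6129 + (1/44)*(-92)) + 4757) - 29485 = ((6129 - 23/11) + 4757) - 29485 = (67396/11 + 4757) - 29485 = 119723/11 - 29485 = -204612/11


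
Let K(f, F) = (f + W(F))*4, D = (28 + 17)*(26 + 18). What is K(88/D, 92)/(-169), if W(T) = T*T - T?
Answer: -1506968/7605 ≈ -198.15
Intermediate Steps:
W(T) = T² - T
D = 1980 (D = 45*44 = 1980)
K(f, F) = 4*f + 4*F*(-1 + F) (K(f, F) = (f + F*(-1 + F))*4 = 4*f + 4*F*(-1 + F))
K(88/D, 92)/(-169) = (4*(88/1980) + 4*92*(-1 + 92))/(-169) = (4*(88*(1/1980)) + 4*92*91)*(-1/169) = (4*(2/45) + 33488)*(-1/169) = (8/45 + 33488)*(-1/169) = (1506968/45)*(-1/169) = -1506968/7605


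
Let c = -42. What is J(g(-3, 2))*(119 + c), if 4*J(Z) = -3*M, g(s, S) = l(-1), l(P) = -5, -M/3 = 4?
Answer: 693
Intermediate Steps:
M = -12 (M = -3*4 = -12)
g(s, S) = -5
J(Z) = 9 (J(Z) = (-3*(-12))/4 = (¼)*36 = 9)
J(g(-3, 2))*(119 + c) = 9*(119 - 42) = 9*77 = 693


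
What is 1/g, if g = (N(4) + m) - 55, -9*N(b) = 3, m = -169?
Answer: -3/673 ≈ -0.0044577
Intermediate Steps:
N(b) = -⅓ (N(b) = -⅑*3 = -⅓)
g = -673/3 (g = (-⅓ - 169) - 55 = -508/3 - 55 = -673/3 ≈ -224.33)
1/g = 1/(-673/3) = -3/673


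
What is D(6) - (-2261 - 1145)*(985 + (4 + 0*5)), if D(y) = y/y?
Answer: 3368535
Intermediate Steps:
D(y) = 1
D(6) - (-2261 - 1145)*(985 + (4 + 0*5)) = 1 - (-2261 - 1145)*(985 + (4 + 0*5)) = 1 - (-3406)*(985 + (4 + 0)) = 1 - (-3406)*(985 + 4) = 1 - (-3406)*989 = 1 - 1*(-3368534) = 1 + 3368534 = 3368535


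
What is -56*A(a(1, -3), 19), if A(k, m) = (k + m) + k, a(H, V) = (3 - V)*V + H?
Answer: 840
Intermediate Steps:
a(H, V) = H + V*(3 - V) (a(H, V) = V*(3 - V) + H = H + V*(3 - V))
A(k, m) = m + 2*k
-56*A(a(1, -3), 19) = -56*(19 + 2*(1 - 1*(-3)**2 + 3*(-3))) = -56*(19 + 2*(1 - 1*9 - 9)) = -56*(19 + 2*(1 - 9 - 9)) = -56*(19 + 2*(-17)) = -56*(19 - 34) = -56*(-15) = 840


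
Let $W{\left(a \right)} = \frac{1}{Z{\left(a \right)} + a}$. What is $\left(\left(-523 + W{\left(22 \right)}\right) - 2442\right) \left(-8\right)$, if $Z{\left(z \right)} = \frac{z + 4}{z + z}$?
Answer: $\frac{11788664}{497} \approx 23720.0$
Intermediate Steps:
$Z{\left(z \right)} = \frac{4 + z}{2 z}$
$W{\left(a \right)} = \frac{1}{a + \frac{4 + a}{2 a}}$ ($W{\left(a \right)} = \frac{1}{\frac{4 + a}{2 a} + a} = \frac{1}{a + \frac{4 + a}{2 a}}$)
$\left(\left(-523 + W{\left(22 \right)}\right) - 2442\right) \left(-8\right) = \left(\left(-523 + 2 \cdot 22 \frac{1}{4 + 22 + 2 \cdot 22^{2}}\right) - 2442\right) \left(-8\right) = \left(\left(-523 + 2 \cdot 22 \frac{1}{4 + 22 + 2 \cdot 484}\right) - 2442\right) \left(-8\right) = \left(\left(-523 + 2 \cdot 22 \frac{1}{4 + 22 + 968}\right) - 2442\right) \left(-8\right) = \left(\left(-523 + 2 \cdot 22 \cdot \frac{1}{994}\right) - 2442\right) \left(-8\right) = \left(\left(-523 + \frac{22}{497}\right) - 2442\right) \left(-8\right) = \left(- \frac{259909}{497} - 2442\right) \left(-8\right) = \left(- \frac{1473583}{497}\right) \left(-8\right) = \frac{11788664}{497}$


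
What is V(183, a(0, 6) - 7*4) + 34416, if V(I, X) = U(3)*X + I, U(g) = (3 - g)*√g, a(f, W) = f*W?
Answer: 34599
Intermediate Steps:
a(f, W) = W*f
U(g) = √g*(3 - g)
V(I, X) = I (V(I, X) = (√3*(3 - 1*3))*X + I = (√3*(3 - 3))*X + I = (√3*0)*X + I = 0*X + I = 0 + I = I)
V(183, a(0, 6) - 7*4) + 34416 = 183 + 34416 = 34599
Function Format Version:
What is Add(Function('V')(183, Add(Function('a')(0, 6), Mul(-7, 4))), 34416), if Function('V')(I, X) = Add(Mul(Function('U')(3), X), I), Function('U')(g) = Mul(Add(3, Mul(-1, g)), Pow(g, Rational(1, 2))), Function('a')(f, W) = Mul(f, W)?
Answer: 34599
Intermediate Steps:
Function('a')(f, W) = Mul(W, f)
Function('U')(g) = Mul(Pow(g, Rational(1, 2)), Add(3, Mul(-1, g)))
Function('V')(I, X) = I (Function('V')(I, X) = Add(Mul(Mul(Pow(3, Rational(1, 2)), Add(3, Mul(-1, 3))), X), I) = Add(Mul(Mul(Pow(3, Rational(1, 2)), Add(3, -3)), X), I) = Add(Mul(Mul(Pow(3, Rational(1, 2)), 0), X), I) = Add(Mul(0, X), I) = Add(0, I) = I)
Add(Function('V')(183, Add(Function('a')(0, 6), Mul(-7, 4))), 34416) = Add(183, 34416) = 34599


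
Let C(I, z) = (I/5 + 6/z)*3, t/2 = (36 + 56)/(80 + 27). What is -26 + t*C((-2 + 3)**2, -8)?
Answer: -15428/535 ≈ -28.837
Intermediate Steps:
t = 184/107 (t = 2*((36 + 56)/(80 + 27)) = 2*(92/107) = 184/107 ≈ 1.7196)
C(I, z) = 18/z + 3*I/5 (C(I, z) = (I*(1/5) + 6/z)*3 = (I/5 + 6/z)*3 = (6/z + I/5)*3 = 18/z + 3*I/5)
-26 + t*C((-2 + 3)**2, -8) = -26 + 184*(18/(-8) + 3*(-2 + 3)**2/5)/107 = -26 + 184*(18*(-1/8) + (3/5)*1**2)/107 = -26 + 184*(-9/4 + (3/5)*1)/107 = -26 + 184*(-9/4 + 3/5)/107 = -26 + (184/107)*(-33/20) = -26 - 1518/535 = -15428/535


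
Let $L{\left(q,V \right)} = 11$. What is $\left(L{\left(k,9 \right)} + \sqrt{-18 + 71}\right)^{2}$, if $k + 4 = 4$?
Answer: $\left(11 + \sqrt{53}\right)^{2} \approx 334.16$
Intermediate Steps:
$k = 0$ ($k = -4 + 4 = 0$)
$\left(L{\left(k,9 \right)} + \sqrt{-18 + 71}\right)^{2} = \left(11 + \sqrt{-18 + 71}\right)^{2} = \left(11 + \sqrt{53}\right)^{2}$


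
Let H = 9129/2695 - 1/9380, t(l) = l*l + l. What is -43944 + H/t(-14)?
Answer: -1155298871917/26290264 ≈ -43944.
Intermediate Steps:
t(l) = l + l² (t(l) = l² + l = l + l²)
H = 489299/144452 (H = 9129*(1/2695) - 1*1/9380 = 9129/2695 - 1/9380 = 489299/144452 ≈ 3.3873)
-43944 + H/t(-14) = -43944 + 489299/(144452*((-14*(1 - 14)))) = -43944 + 489299/(144452*((-14*(-13)))) = -43944 + (489299/144452)/182 = -43944 + (489299/144452)*(1/182) = -43944 + 489299/26290264 = -1155298871917/26290264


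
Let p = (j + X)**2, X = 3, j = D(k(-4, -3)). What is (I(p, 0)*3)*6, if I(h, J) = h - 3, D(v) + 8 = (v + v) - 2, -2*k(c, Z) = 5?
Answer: 2538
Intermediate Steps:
k(c, Z) = -5/2 (k(c, Z) = -1/2*5 = -5/2)
D(v) = -10 + 2*v (D(v) = -8 + ((v + v) - 2) = -8 + (2*v - 2) = -8 + (-2 + 2*v) = -10 + 2*v)
j = -15 (j = -10 + 2*(-5/2) = -10 - 5 = -15)
p = 144 (p = (-15 + 3)**2 = (-12)**2 = 144)
I(h, J) = -3 + h
(I(p, 0)*3)*6 = ((-3 + 144)*3)*6 = (141*3)*6 = 423*6 = 2538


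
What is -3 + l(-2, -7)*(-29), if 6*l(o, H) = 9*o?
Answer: 84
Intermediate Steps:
l(o, H) = 3*o/2 (l(o, H) = (9*o)/6 = 3*o/2)
-3 + l(-2, -7)*(-29) = -3 + ((3/2)*(-2))*(-29) = -3 - 3*(-29) = -3 + 87 = 84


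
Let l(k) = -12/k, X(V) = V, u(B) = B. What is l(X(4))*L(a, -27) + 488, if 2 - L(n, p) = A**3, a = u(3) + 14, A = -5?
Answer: 107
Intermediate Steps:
a = 17 (a = 3 + 14 = 17)
L(n, p) = 127 (L(n, p) = 2 - 1*(-5)**3 = 2 - 1*(-125) = 2 + 125 = 127)
l(X(4))*L(a, -27) + 488 = -12/4*127 + 488 = -12*1/4*127 + 488 = -3*127 + 488 = -381 + 488 = 107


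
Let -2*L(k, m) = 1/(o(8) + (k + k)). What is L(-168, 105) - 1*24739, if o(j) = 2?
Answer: -16525651/668 ≈ -24739.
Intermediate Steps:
L(k, m) = -1/(2*(2 + 2*k)) (L(k, m) = -1/(2*(2 + (k + k))) = -1/(2*(2 + 2*k)))
L(-168, 105) - 1*24739 = -1/(4 + 4*(-168)) - 1*24739 = -1/(4 - 672) - 24739 = -1/(-668) - 24739 = -1*(-1/668) - 24739 = 1/668 - 24739 = -16525651/668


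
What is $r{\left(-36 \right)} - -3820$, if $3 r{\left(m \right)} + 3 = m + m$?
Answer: $3795$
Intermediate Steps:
$r{\left(m \right)} = -1 + \frac{2 m}{3}$ ($r{\left(m \right)} = -1 + \frac{m + m}{3} = -1 + \frac{2 m}{3}$)
$r{\left(-36 \right)} - -3820 = \left(-1 + \frac{2}{3} \left(-36\right)\right) - -3820 = \left(-1 - 24\right) + 3820 = -25 + 3820 = 3795$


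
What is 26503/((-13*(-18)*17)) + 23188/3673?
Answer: 11152199/859482 ≈ 12.975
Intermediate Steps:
26503/((-13*(-18)*17)) + 23188/3673 = 26503/((234*17)) + 23188*(1/3673) = 26503/3978 + 23188/3673 = 26503*(1/3978) + 23188/3673 = 1559/234 + 23188/3673 = 11152199/859482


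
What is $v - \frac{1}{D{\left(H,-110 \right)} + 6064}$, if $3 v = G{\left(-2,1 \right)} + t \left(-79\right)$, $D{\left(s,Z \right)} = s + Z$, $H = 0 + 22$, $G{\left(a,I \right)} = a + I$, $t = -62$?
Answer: $\frac{9754823}{5976} \approx 1632.3$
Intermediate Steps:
$G{\left(a,I \right)} = I + a$
$H = 22$
$D{\left(s,Z \right)} = Z + s$
$v = \frac{4897}{3}$ ($v = \frac{\left(1 - 2\right) - -4898}{3} = \frac{-1 + 4898}{3} = \frac{1}{3} \cdot 4897 = \frac{4897}{3} \approx 1632.3$)
$v - \frac{1}{D{\left(H,-110 \right)} + 6064} = \frac{4897}{3} - \frac{1}{\left(-110 + 22\right) + 6064} = \frac{4897}{3} - \frac{1}{-88 + 6064} = \frac{4897}{3} - \frac{1}{5976} = \frac{9754823}{5976}$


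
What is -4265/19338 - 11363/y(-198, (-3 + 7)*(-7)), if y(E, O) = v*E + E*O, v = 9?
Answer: -1786232/551133 ≈ -3.2410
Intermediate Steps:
y(E, O) = 9*E + E*O
-4265/19338 - 11363/y(-198, (-3 + 7)*(-7)) = -4265/19338 - 11363*(-1/(198*(9 + (-3 + 7)*(-7)))) = -4265*1/19338 - 11363*(-1/(198*(9 + 4*(-7)))) = -4265/19338 - 11363*(-1/(198*(9 - 28))) = -4265/19338 - 11363/((-198*(-19))) = -4265/19338 - 11363/3762 = -4265/19338 - 11363*1/3762 = -4265/19338 - 1033/342 = -1786232/551133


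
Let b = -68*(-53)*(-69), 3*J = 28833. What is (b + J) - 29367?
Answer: -268432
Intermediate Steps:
J = 9611 (J = (⅓)*28833 = 9611)
b = -248676 (b = 3604*(-69) = -248676)
(b + J) - 29367 = (-248676 + 9611) - 29367 = -239065 - 29367 = -268432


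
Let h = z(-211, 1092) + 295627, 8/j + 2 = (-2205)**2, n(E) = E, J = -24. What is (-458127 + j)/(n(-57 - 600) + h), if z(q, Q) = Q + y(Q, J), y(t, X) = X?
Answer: -2227424010913/1439343564874 ≈ -1.5475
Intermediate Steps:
z(q, Q) = -24 + Q (z(q, Q) = Q - 24 = -24 + Q)
j = 8/4862023 (j = 8/(-2 + (-2205)**2) = 8/(-2 + 4862025) = 8/4862023 ≈ 1.6454e-6)
h = 296695 (h = (-24 + 1092) + 295627 = 1068 + 295627 = 296695)
(-458127 + j)/(n(-57 - 600) + h) = (-458127 + 8/4862023)/((-57 - 600) + 296695) = -2227424010913/(4862023*(-657 + 296695)) = -2227424010913/4862023/296038 = -2227424010913/4862023*1/296038 = -2227424010913/1439343564874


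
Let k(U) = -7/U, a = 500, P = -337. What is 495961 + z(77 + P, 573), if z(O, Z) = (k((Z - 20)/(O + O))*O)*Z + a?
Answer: -38249181/79 ≈ -4.8417e+5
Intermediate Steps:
z(O, Z) = 500 - 14*Z*O²/(-20 + Z) (z(O, Z) = ((-7*(O + O)/(Z - 20))*O)*Z + 500 = ((-7*2*O/(-20 + Z))*O)*Z + 500 = ((-14*O/(-20 + Z))*O)*Z + 500 = (-14*O²/(-20 + Z))*Z + 500 = -14*Z*O²/(-20 + Z) + 500 = 500 - 14*Z*O²/(-20 + Z))
495961 + z(77 + P, 573) = 495961 + 2*(-5000 + 250*573 - 7*573*(77 - 337)²)/(-20 + 573) = 495961 + 2*(-5000 + 143250 - 7*573*(-260)²)/553 = 495961 + 2*(1/553)*(-5000 + 143250 - 7*573*67600) = 495961 + 2*(1/553)*(-5000 + 143250 - 271143600) = 495961 + 2*(1/553)*(-271005350) = 495961 - 77430100/79 = -38249181/79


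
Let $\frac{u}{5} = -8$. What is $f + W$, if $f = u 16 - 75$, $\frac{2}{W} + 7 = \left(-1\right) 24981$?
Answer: $- \frac{8933211}{12494} \approx -715.0$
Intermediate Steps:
$u = -40$ ($u = 5 \left(-8\right) = -40$)
$W = - \frac{1}{12494}$ ($W = \frac{2}{-7 - 24981} = \frac{2}{-24988} = 2 \left(- \frac{1}{24988}\right) = - \frac{1}{12494} \approx -8.0038 \cdot 10^{-5}$)
$f = -715$ ($f = \left(-40\right) 16 - 75 = -640 - 75 = -715$)
$f + W = -715 - \frac{1}{12494} = - \frac{8933211}{12494}$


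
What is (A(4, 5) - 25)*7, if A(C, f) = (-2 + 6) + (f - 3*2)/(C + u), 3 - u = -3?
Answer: -1477/10 ≈ -147.70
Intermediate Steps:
u = 6 (u = 3 - 1*(-3) = 3 + 3 = 6)
A(C, f) = 4 + (-6 + f)/(6 + C) (A(C, f) = (-2 + 6) + (f - 3*2)/(C + 6) = 4 + (f - 6)/(6 + C) = 4 + (-6 + f)/(6 + C))
(A(4, 5) - 25)*7 = ((18 + 5 + 4*4)/(6 + 4) - 25)*7 = ((18 + 5 + 16)/10 - 25)*7 = ((⅒)*39 - 25)*7 = (39/10 - 25)*7 = -211/10*7 = -1477/10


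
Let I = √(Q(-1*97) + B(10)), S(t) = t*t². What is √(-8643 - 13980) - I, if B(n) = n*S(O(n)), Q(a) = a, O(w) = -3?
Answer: I*(√22623 - √367) ≈ 131.25*I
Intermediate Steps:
S(t) = t³
B(n) = -27*n (B(n) = n*(-3)³ = n*(-27) = -27*n)
I = I*√367 (I = √(-1*97 - 27*10) = √(-97 - 270) = √(-367) = I*√367 ≈ 19.157*I)
√(-8643 - 13980) - I = √(-8643 - 13980) - I*√367 = √(-22623) - I*√367 = I*√22623 - I*√367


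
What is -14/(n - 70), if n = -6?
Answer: 7/38 ≈ 0.18421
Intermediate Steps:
-14/(n - 70) = -14/(-6 - 70) = -14/(-76) = -14*(-1/76) = 7/38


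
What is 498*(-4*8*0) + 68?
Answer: 68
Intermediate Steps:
498*(-4*8*0) + 68 = 498*(-32*0) + 68 = 498*(-1*0) + 68 = 498*0 + 68 = 0 + 68 = 68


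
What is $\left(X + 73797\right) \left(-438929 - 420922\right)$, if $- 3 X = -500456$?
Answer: $-206893621599$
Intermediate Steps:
$X = \frac{500456}{3}$ ($X = \left(- \frac{1}{3}\right) \left(-500456\right) = \frac{500456}{3} \approx 1.6682 \cdot 10^{5}$)
$\left(X + 73797\right) \left(-438929 - 420922\right) = \left(\frac{500456}{3} + 73797\right) \left(-438929 - 420922\right) = \frac{721847}{3} \left(-859851\right) = -206893621599$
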